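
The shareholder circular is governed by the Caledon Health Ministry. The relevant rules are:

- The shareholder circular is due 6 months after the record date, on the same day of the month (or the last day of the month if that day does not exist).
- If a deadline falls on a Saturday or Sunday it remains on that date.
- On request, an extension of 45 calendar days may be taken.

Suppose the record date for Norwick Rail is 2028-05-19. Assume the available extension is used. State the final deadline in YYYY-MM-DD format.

2029-01-03

Moving 6 months forward from 2028-05-19 on the corresponding day gives 2028-11-19.
2028-11-19 falls on a Sunday. The rules make no weekend/holiday allowance, so it remains 2028-11-19.
Applying the 45-calendar-day extension: 2028-11-19 + 45 days = 2029-01-03.
2029-01-03 falls on a Wednesday. The rules make no weekend/holiday allowance, so it remains 2029-01-03.
Final deadline: 2029-01-03.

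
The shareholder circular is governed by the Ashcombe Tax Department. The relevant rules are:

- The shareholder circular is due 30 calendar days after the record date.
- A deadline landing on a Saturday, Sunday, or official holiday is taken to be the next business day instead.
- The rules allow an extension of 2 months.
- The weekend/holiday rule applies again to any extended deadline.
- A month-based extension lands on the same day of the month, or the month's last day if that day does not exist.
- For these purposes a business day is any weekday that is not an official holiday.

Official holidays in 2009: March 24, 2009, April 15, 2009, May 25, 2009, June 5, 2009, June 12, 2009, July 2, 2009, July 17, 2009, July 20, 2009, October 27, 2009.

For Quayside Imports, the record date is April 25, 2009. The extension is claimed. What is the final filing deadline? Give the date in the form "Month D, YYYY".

From April 25, 2009, 30 calendar days later is May 25, 2009.
Because May 25, 2009 is a listed holiday, the deadline becomes May 26, 2009 (Tuesday).
Add 2 months to May 26, 2009: July 26, 2009.
Because July 26, 2009 is a Sunday, the deadline becomes July 27, 2009 (Monday).
Deadline: July 27, 2009.

July 27, 2009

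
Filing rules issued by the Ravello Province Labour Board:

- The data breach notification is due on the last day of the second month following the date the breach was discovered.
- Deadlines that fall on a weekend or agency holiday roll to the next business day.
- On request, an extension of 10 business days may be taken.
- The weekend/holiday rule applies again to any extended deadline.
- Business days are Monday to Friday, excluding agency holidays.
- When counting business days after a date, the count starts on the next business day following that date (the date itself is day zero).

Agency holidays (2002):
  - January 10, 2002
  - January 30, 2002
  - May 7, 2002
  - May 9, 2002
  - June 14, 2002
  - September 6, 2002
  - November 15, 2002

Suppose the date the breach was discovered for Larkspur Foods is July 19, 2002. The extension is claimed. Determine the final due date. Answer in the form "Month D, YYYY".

October 14, 2002

2 months after July 19, 2002 falls in September 2002; the last day of that month is September 30, 2002.
September 30, 2002 is a Monday and not a listed holiday, so it stands.
Applying the 10-business-day extension: 10 business days after September 30, 2002 is October 14, 2002.
October 14, 2002 is a Monday and not a listed holiday, so it stands.
Final deadline: October 14, 2002.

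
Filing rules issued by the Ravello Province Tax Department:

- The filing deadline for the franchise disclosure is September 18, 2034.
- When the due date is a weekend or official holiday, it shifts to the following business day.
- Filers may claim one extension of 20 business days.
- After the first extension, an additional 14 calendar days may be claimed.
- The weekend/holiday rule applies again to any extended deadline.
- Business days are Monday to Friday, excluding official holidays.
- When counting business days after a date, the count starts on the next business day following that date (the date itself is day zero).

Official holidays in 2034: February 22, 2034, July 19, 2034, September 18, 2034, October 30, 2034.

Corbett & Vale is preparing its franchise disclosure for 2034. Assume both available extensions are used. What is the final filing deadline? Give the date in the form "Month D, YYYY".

Start from the fixed due date, September 18, 2034.
September 18, 2034 is a listed holiday; the next business day is September 19, 2034 (Tuesday).
Counting 20 further business days from September 19, 2034 reaches October 17, 2034.
October 17, 2034 falls on a Tuesday, which is a business day, so no adjustment is needed.
Add the 14 calendar-day extension to October 17, 2034: October 31, 2034.
Since October 31, 2034 is a Tuesday and not a holiday, the date is unchanged.
Final deadline: October 31, 2034.

October 31, 2034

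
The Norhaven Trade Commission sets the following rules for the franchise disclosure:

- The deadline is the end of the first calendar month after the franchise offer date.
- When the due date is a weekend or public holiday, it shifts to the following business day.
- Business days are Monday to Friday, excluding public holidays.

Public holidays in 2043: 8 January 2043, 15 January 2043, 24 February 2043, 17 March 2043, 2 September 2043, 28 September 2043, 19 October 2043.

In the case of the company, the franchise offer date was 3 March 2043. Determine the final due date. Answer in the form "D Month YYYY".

30 April 2043

The first month after 3 March 2043 is April 2043, whose last day is 30 April 2043.
30 April 2043 (Thursday) is already a business day.
The final due date is 30 April 2043.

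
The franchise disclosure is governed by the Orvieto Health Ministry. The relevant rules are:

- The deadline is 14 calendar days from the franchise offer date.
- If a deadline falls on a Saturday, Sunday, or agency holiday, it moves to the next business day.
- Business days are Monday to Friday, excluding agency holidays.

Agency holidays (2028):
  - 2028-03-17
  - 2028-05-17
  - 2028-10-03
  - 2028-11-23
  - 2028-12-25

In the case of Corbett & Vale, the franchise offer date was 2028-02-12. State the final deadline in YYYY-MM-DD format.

From 2028-02-12, 14 calendar days later is 2028-02-26.
2028-02-26 falls on a Saturday. Rolling to the next business day gives 2028-02-28, a Monday.
Deadline: 2028-02-28.

2028-02-28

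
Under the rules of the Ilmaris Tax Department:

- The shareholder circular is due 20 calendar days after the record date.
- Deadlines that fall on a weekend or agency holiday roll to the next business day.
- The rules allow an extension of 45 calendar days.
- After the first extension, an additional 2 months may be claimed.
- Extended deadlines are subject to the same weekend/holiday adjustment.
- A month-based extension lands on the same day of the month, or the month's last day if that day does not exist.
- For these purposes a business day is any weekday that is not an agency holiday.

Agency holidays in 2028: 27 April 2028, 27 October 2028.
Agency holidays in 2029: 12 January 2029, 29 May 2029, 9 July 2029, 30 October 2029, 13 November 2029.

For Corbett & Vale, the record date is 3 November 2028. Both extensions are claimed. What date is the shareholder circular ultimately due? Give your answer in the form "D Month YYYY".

8 March 2029

Trigger date 3 November 2028 + 20 calendar days = 23 November 2028.
23 November 2028 (Thursday) is already a business day.
Add the 45 calendar-day extension to 23 November 2028: 7 January 2029.
Because 7 January 2029 is a Sunday, the deadline becomes 8 January 2029 (Monday).
Add 2 months to 8 January 2029: 8 March 2029.
Since 8 March 2029 is a Thursday and not a holiday, the date is unchanged.
Final deadline: 8 March 2029.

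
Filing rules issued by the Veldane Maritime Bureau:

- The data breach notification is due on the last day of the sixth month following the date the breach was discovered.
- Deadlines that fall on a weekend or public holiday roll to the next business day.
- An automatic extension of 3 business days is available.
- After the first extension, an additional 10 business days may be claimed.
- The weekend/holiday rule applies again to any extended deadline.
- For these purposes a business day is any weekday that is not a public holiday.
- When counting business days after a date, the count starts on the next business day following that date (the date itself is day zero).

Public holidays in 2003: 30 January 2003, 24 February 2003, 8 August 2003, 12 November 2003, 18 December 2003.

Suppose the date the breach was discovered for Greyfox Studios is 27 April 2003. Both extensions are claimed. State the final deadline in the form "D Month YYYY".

20 November 2003

The sixth month after 27 April 2003 is October 2003, whose last day is 31 October 2003.
Since 31 October 2003 is a Friday and not a holiday, the date is unchanged.
Counting 3 further business days from 31 October 2003 reaches 5 November 2003.
5 November 2003 (Wednesday) is already a business day.
The 10-business-day extension runs from 5 November 2003 to 20 November 2003.
20 November 2003 falls on a Thursday, which is a business day, so no adjustment is needed.
Deadline: 20 November 2003.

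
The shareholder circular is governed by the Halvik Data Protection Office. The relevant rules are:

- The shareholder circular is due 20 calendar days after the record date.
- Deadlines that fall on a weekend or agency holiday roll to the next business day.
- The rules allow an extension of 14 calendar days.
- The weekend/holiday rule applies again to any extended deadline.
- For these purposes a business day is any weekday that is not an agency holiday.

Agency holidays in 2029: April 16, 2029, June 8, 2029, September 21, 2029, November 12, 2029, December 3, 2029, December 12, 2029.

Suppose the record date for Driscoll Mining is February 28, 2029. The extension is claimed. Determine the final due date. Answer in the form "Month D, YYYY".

20 calendar days after February 28, 2029 is March 20, 2029.
March 20, 2029 (Tuesday) is already a business day.
The 14-calendar-day extension moves the deadline from March 20, 2029 to April 3, 2029.
Since April 3, 2029 is a Tuesday and not a holiday, the date is unchanged.
Final deadline: April 3, 2029.

April 3, 2029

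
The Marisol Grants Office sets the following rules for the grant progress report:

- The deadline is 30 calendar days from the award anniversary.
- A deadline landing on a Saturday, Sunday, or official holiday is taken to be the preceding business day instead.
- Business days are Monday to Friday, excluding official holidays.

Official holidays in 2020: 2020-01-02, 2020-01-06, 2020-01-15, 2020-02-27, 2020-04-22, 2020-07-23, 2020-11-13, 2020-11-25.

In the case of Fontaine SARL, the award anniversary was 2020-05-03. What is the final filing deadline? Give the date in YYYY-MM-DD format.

2020-06-02

Trigger date 2020-05-03 + 30 calendar days = 2020-06-02.
2020-06-02 falls on a Tuesday, which is a business day, so no adjustment is needed.
Final deadline: 2020-06-02.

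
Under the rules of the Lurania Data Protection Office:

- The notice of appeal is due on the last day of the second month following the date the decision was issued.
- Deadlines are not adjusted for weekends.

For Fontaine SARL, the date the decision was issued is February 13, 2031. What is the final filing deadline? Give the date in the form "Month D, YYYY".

April 30, 2031

2 months after February 13, 2031 falls in April 2031; the last day of that month is April 30, 2031.
April 30, 2031 is a Wednesday; no weekend or holiday adjustment applies.
The final due date is April 30, 2031.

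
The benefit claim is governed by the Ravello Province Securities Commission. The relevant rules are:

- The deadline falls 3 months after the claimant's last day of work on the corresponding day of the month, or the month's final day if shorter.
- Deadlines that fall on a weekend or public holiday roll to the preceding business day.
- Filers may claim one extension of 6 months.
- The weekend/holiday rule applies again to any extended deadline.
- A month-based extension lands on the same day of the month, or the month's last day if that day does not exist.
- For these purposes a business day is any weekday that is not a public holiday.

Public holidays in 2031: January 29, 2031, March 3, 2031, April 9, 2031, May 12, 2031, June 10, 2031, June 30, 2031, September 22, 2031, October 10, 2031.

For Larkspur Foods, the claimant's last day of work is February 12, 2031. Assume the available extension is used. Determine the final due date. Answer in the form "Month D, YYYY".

November 7, 2031

3 months from February 12, 2031 is May 12, 2031.
May 12, 2031 is a listed holiday, so it moves to the preceding business day, May 9, 2031 (Friday).
Add 6 months to May 9, 2031: November 9, 2031.
November 9, 2031 falls on a Sunday. Rolling to the preceding business day gives November 7, 2031, a Friday.
The final due date is November 7, 2031.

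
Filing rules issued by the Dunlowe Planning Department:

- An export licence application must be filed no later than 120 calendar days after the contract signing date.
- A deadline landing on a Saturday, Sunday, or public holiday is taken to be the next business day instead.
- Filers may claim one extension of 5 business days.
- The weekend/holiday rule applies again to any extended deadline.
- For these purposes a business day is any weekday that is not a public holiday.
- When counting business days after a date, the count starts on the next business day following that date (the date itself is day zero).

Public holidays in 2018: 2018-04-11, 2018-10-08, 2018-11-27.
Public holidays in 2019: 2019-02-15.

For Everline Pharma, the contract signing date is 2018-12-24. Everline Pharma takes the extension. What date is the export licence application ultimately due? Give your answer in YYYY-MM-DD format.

From 2018-12-24, 120 calendar days later is 2019-04-23.
2019-04-23 (Tuesday) is already a business day.
Counting 5 further business days from 2019-04-23 reaches 2019-04-30.
2019-04-30 falls on a Tuesday, which is a business day, so no adjustment is needed.
So the filing is due 2019-04-30.

2019-04-30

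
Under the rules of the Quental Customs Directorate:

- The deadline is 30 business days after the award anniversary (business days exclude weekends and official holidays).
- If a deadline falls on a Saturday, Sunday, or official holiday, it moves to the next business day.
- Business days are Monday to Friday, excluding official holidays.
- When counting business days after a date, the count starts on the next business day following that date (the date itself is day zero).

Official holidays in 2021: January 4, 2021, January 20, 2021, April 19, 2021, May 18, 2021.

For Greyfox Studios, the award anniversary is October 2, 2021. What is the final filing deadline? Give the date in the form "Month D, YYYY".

November 12, 2021

Counting 30 business days after October 2, 2021 (skipping weekends and listed holidays) reaches November 12, 2021.
November 12, 2021 falls on a Friday, which is a business day, so no adjustment is needed.
The final due date is November 12, 2021.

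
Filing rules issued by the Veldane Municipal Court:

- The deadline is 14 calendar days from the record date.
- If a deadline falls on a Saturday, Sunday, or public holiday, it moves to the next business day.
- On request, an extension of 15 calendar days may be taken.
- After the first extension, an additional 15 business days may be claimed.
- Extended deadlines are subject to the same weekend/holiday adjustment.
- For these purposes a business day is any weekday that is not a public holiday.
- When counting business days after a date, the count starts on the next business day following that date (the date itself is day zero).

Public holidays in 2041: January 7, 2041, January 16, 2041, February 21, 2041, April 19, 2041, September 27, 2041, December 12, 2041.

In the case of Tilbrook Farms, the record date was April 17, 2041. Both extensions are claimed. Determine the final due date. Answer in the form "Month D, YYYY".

14 calendar days after April 17, 2041 is May 1, 2041.
Since May 1, 2041 is a Wednesday and not a holiday, the date is unchanged.
The 15-calendar-day extension moves the deadline from May 1, 2041 to May 16, 2041.
May 16, 2041 (Thursday) is already a business day.
The 15-business-day extension runs from May 16, 2041 to June 6, 2041.
June 6, 2041 is a Thursday and not a listed holiday, so it stands.
So the filing is due June 6, 2041.

June 6, 2041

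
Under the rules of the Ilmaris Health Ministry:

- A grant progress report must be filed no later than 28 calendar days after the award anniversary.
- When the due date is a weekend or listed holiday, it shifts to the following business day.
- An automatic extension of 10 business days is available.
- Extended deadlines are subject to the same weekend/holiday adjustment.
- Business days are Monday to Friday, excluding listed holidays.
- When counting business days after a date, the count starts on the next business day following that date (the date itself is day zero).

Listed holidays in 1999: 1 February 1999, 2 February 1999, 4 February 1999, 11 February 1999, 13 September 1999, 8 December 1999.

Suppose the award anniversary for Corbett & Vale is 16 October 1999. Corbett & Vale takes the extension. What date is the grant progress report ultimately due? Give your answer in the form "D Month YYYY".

28 calendar days after 16 October 1999 is 13 November 1999.
Because 13 November 1999 is a Saturday, the deadline becomes 15 November 1999 (Monday).
The 10-business-day extension runs from 15 November 1999 to 29 November 1999.
Since 29 November 1999 is a Monday and not a holiday, the date is unchanged.
So the filing is due 29 November 1999.

29 November 1999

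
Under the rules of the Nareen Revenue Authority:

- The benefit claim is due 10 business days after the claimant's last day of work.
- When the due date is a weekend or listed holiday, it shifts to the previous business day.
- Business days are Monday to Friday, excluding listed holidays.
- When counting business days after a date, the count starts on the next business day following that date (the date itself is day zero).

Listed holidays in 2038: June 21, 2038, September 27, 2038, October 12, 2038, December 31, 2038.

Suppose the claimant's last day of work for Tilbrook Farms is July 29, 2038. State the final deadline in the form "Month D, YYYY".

August 12, 2038

10 business days after July 29, 2038, excluding weekends and holidays, is August 12, 2038.
August 12, 2038 falls on a Thursday, which is a business day, so no adjustment is needed.
So the filing is due August 12, 2038.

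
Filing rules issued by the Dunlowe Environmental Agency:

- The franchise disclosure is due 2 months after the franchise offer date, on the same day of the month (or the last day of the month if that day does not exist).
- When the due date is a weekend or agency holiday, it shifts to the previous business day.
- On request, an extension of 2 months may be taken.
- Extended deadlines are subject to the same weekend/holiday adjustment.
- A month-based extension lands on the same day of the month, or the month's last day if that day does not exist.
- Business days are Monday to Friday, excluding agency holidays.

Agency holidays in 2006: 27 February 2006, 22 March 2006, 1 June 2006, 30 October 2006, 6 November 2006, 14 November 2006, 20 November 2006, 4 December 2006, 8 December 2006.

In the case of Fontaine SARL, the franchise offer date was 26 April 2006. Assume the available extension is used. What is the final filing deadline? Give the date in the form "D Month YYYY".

2 months after 26 April 2006, on the same day of the month, is 26 June 2006.
26 June 2006 (Monday) is already a business day.
Applying the 2 months extension: 2 months after 26 June 2006 is 26 August 2006.
26 August 2006 is a Saturday; the preceding business day is 25 August 2006 (Friday).
The final due date is 25 August 2006.

25 August 2006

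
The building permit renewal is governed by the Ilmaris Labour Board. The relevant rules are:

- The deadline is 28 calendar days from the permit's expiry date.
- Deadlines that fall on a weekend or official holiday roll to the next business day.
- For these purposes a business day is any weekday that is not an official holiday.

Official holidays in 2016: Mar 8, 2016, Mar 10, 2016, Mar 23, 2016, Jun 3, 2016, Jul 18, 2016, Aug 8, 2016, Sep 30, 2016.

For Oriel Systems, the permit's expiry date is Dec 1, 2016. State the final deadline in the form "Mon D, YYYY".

28 calendar days after Dec 1, 2016 is Dec 29, 2016.
Dec 29, 2016 falls on a Thursday, which is a business day, so no adjustment is needed.
The final due date is Dec 29, 2016.

Dec 29, 2016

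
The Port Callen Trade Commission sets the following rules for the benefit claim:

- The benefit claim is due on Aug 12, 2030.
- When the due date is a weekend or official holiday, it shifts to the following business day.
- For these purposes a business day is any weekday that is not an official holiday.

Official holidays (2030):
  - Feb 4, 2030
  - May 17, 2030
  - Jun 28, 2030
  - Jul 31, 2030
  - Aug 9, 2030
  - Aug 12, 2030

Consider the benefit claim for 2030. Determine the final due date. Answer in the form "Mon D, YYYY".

Start from the fixed due date, Aug 12, 2030.
Aug 12, 2030 falls on a listed holiday. Rolling to the next business day gives Aug 13, 2030, a Tuesday.
The final due date is Aug 13, 2030.

Aug 13, 2030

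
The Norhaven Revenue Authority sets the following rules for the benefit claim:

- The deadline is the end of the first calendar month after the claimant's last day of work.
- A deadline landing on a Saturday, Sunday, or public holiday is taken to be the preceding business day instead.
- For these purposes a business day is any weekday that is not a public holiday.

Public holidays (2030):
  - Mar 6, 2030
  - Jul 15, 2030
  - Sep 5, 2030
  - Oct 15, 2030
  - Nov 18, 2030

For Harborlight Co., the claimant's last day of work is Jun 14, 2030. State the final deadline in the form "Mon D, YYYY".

1 month after Jun 14, 2030 falls in July 2030; the last day of that month is Jul 31, 2030.
Jul 31, 2030 falls on a Wednesday, which is a business day, so no adjustment is needed.
So the filing is due Jul 31, 2030.

Jul 31, 2030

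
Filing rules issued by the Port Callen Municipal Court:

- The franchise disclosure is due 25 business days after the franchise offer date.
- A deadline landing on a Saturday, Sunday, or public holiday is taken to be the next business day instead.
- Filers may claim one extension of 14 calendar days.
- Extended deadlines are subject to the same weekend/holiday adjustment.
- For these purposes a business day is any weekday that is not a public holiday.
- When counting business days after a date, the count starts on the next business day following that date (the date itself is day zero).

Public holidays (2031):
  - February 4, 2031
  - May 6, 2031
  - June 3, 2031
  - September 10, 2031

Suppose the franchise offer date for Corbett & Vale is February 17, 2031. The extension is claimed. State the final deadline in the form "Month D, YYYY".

April 7, 2031

Counting 25 business days after February 17, 2031 (skipping weekends and listed holidays) reaches March 24, 2031.
March 24, 2031 (Monday) is already a business day.
With the 14-day extension, March 24, 2031 becomes April 7, 2031.
Since April 7, 2031 is a Monday and not a holiday, the date is unchanged.
Final deadline: April 7, 2031.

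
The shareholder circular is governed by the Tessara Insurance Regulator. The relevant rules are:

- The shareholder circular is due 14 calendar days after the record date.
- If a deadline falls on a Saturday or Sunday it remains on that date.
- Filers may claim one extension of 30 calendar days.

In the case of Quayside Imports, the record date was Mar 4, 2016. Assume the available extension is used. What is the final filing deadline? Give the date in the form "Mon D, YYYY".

Apr 17, 2016

Trigger date Mar 4, 2016 + 14 calendar days = Mar 18, 2016.
No adjustment is made for weekends or holidays, so Mar 18, 2016 stands.
Applying the 30-calendar-day extension: Mar 18, 2016 + 30 days = Apr 17, 2016.
No adjustment is made for weekends or holidays, so Apr 17, 2016 stands.
Final deadline: Apr 17, 2016.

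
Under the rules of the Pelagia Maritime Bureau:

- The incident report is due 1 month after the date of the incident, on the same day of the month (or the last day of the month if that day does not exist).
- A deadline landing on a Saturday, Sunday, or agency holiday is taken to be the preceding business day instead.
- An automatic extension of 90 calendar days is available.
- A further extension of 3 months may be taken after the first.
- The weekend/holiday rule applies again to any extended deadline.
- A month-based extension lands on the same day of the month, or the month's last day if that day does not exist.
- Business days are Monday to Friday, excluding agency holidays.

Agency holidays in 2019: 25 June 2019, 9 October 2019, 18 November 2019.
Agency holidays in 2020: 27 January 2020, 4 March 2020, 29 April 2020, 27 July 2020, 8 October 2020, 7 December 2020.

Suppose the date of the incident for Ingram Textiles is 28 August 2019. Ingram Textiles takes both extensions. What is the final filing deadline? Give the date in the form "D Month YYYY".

1 month after 28 August 2019, on the same day of the month, is 28 September 2019.
28 September 2019 is a Saturday, so it moves to the preceding business day, 27 September 2019 (Friday).
Add the 90 calendar-day extension to 27 September 2019: 26 December 2019.
26 December 2019 (Thursday) is already a business day.
Applying the 3 months extension: 3 months after 26 December 2019 is 26 March 2020.
Since 26 March 2020 is a Thursday and not a holiday, the date is unchanged.
The final due date is 26 March 2020.

26 March 2020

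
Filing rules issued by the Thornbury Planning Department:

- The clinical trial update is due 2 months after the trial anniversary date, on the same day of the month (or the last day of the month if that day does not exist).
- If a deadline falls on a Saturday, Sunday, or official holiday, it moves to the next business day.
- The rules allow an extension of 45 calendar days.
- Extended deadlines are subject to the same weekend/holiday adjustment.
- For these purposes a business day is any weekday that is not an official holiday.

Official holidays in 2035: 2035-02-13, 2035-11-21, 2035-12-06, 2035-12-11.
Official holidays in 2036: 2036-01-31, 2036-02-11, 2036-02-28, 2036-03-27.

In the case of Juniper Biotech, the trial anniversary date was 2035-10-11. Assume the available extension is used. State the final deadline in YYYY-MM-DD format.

2036-01-28

2 months after 2035-10-11, on the same day of the month, is 2035-12-11.
2035-12-11 falls on a listed holiday. Rolling to the next business day gives 2035-12-12, a Wednesday.
Add the 45 calendar-day extension to 2035-12-12: 2036-01-26.
2036-01-26 falls on a Saturday. Rolling to the next business day gives 2036-01-28, a Monday.
The final due date is 2036-01-28.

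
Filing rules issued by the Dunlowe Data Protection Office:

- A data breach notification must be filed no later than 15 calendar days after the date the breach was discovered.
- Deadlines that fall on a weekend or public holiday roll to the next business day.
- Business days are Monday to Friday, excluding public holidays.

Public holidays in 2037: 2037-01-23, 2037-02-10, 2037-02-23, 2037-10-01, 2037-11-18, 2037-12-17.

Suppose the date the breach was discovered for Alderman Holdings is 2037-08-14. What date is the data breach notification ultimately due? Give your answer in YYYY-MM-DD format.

2037-08-31

From 2037-08-14, 15 calendar days later is 2037-08-29.
2037-08-29 is a Saturday, so it moves to the next business day, 2037-08-31 (Monday).
Final deadline: 2037-08-31.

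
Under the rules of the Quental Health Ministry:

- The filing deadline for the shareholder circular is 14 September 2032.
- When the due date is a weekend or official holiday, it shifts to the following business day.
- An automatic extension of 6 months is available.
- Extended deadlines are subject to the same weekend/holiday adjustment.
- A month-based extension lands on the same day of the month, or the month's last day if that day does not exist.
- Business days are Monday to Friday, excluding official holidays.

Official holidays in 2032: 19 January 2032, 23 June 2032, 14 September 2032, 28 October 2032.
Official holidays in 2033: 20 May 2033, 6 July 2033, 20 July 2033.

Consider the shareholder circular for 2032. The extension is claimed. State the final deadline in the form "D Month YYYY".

15 March 2033

Start from the fixed due date, 14 September 2032.
Because 14 September 2032 is a listed holiday, the deadline becomes 15 September 2032 (Wednesday).
Add 6 months to 15 September 2032: 15 March 2033.
15 March 2033 (Tuesday) is already a business day.
Final deadline: 15 March 2033.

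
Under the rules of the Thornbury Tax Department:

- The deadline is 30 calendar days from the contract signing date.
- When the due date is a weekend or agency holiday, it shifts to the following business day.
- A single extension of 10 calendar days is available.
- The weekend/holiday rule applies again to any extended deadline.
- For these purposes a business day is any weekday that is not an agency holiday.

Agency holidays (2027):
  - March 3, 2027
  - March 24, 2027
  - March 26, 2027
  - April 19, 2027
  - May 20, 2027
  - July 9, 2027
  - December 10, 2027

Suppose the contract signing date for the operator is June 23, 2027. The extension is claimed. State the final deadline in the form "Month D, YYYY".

Trigger date June 23, 2027 + 30 calendar days = July 23, 2027.
Since July 23, 2027 is a Friday and not a holiday, the date is unchanged.
With the 10-day extension, July 23, 2027 becomes August 2, 2027.
August 2, 2027 is a Monday and not a listed holiday, so it stands.
So the filing is due August 2, 2027.

August 2, 2027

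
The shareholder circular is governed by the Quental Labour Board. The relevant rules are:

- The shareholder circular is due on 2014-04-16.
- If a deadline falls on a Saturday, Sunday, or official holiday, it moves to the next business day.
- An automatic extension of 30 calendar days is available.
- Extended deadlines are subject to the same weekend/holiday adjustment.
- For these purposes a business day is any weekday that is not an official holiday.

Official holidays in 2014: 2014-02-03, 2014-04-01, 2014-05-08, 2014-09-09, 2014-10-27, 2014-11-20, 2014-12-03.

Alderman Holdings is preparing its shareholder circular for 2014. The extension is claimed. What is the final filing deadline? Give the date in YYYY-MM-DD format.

Start from the fixed due date, 2014-04-16.
Since 2014-04-16 is a Wednesday and not a holiday, the date is unchanged.
With the 30-day extension, 2014-04-16 becomes 2014-05-16.
2014-05-16 is a Friday and not a listed holiday, so it stands.
Final deadline: 2014-05-16.

2014-05-16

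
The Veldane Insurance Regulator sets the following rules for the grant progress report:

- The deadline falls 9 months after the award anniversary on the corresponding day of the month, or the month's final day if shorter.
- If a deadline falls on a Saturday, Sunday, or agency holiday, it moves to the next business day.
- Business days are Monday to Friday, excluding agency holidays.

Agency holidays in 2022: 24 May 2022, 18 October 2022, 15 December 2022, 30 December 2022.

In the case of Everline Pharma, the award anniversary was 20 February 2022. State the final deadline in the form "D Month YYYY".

9 months from 20 February 2022 is 20 November 2022.
20 November 2022 is a Sunday, so it moves to the next business day, 21 November 2022 (Monday).
The final due date is 21 November 2022.

21 November 2022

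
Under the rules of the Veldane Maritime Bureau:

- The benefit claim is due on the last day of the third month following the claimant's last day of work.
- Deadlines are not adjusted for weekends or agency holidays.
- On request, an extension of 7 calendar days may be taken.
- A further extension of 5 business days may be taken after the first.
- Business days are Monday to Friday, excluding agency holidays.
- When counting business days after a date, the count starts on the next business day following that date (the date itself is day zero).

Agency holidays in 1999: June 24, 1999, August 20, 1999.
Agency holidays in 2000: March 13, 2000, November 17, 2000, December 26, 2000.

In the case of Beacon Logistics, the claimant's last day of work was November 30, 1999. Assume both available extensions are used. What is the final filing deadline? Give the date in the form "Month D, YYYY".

3 months after November 30, 1999 is February 2000; that month ends on February 29, 2000.
February 29, 2000 is a Tuesday; no weekend or holiday adjustment applies.
Add the 7 calendar-day extension to February 29, 2000: March 7, 2000.
March 7, 2000 is a Tuesday; no weekend or holiday adjustment applies.
Applying the 5-business-day extension: 5 business days after March 7, 2000 is March 15, 2000.
No adjustment is made for weekends or holidays, so March 15, 2000 stands.
So the filing is due March 15, 2000.

March 15, 2000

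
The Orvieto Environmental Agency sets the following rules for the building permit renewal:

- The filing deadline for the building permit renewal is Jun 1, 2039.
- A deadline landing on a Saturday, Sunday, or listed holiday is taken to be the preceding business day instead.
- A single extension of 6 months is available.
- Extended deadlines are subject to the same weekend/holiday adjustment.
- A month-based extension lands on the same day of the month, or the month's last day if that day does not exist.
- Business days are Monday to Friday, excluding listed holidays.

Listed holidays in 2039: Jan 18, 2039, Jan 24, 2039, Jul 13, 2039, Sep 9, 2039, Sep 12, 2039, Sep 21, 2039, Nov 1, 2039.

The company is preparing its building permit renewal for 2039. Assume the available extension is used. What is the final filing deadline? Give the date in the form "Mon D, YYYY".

Dec 1, 2039

The statutory due date is Jun 1, 2039.
Jun 1, 2039 (Wednesday) is already a business day.
Applying the 6 months extension: 6 months after Jun 1, 2039 is Dec 1, 2039.
Since Dec 1, 2039 is a Thursday and not a holiday, the date is unchanged.
So the filing is due Dec 1, 2039.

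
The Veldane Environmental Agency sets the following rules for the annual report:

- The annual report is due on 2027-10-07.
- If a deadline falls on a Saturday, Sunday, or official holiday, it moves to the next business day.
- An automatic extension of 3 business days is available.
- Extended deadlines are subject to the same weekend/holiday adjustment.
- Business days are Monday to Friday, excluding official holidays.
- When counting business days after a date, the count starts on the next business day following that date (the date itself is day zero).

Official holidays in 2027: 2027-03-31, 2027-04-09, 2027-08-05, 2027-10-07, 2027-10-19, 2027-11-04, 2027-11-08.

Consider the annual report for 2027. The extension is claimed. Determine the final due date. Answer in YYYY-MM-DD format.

The statutory due date is 2027-10-07.
Because 2027-10-07 is a listed holiday, the deadline becomes 2027-10-08 (Friday).
Counting 3 further business days from 2027-10-08 reaches 2027-10-13.
2027-10-13 (Wednesday) is already a business day.
Final deadline: 2027-10-13.

2027-10-13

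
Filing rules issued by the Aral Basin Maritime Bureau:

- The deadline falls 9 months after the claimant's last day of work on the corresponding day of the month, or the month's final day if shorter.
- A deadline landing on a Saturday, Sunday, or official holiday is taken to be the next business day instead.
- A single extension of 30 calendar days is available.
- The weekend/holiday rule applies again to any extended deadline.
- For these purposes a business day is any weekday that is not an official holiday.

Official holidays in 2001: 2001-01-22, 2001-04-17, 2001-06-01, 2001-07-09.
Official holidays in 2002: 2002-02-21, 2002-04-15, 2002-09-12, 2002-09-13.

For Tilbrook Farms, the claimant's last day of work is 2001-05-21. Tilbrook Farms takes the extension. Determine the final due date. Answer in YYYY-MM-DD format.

2002-03-25

9 months after 2001-05-21, on the same day of the month, is 2002-02-21.
2002-02-21 is a listed holiday, so it moves to the next business day, 2002-02-22 (Friday).
The 30-calendar-day extension moves the deadline from 2002-02-22 to 2002-03-24.
2002-03-24 is a Sunday, so it moves to the next business day, 2002-03-25 (Monday).
Deadline: 2002-03-25.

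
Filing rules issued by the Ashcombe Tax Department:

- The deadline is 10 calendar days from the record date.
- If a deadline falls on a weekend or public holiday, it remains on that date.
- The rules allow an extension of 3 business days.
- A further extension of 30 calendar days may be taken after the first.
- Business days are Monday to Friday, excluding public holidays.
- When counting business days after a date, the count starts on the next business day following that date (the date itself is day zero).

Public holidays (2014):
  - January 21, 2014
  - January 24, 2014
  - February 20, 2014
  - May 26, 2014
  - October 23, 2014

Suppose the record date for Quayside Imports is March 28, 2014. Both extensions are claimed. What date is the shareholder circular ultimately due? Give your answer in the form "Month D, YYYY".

Adding 10 calendar days to March 28, 2014 gives April 7, 2014.
April 7, 2014 falls on a Monday. The rules make no weekend/holiday allowance, so it remains April 7, 2014.
Applying the 3-business-day extension: 3 business days after April 7, 2014 is April 10, 2014.
April 10, 2014 is a Thursday; no weekend or holiday adjustment applies.
The 30-calendar-day extension moves the deadline from April 10, 2014 to May 10, 2014.
May 10, 2014 falls on a Saturday. The rules make no weekend/holiday allowance, so it remains May 10, 2014.
The final due date is May 10, 2014.

May 10, 2014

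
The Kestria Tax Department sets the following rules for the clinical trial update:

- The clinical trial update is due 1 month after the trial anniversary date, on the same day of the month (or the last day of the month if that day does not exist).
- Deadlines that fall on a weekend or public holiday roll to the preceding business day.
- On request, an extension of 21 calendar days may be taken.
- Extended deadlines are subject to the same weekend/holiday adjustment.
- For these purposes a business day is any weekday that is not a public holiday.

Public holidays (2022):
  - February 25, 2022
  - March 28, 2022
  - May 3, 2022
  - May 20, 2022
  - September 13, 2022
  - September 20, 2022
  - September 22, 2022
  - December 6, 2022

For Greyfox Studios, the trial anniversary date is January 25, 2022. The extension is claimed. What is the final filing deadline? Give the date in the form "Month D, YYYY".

1 month after January 25, 2022, on the same day of the month, is February 25, 2022.
February 25, 2022 falls on a listed holiday. Rolling to the preceding business day gives February 24, 2022, a Thursday.
Applying the 21-calendar-day extension: February 24, 2022 + 21 days = March 17, 2022.
March 17, 2022 is a Thursday and not a listed holiday, so it stands.
The final due date is March 17, 2022.

March 17, 2022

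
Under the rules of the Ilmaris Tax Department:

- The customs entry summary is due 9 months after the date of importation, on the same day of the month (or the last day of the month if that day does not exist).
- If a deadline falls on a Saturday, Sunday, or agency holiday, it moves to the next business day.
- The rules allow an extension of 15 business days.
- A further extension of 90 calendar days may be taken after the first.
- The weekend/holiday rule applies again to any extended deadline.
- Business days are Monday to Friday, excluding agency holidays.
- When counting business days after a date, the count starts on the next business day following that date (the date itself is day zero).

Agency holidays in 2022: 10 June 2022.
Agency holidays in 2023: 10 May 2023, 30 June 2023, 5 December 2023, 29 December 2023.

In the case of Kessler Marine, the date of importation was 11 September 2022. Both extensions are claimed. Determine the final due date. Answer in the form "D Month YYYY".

Moving 9 months forward from 11 September 2022 on the corresponding day gives 11 June 2023.
11 June 2023 is a Sunday, so it moves to the next business day, 12 June 2023 (Monday).
Counting 15 further business days from 12 June 2023 reaches 4 July 2023.
4 July 2023 is a Tuesday and not a listed holiday, so it stands.
The 90-calendar-day extension moves the deadline from 4 July 2023 to 2 October 2023.
2 October 2023 is a Monday and not a listed holiday, so it stands.
Deadline: 2 October 2023.

2 October 2023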